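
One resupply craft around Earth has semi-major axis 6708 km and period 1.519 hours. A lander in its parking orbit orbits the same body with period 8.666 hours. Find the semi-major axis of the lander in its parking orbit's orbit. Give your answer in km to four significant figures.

Kepler's third law: a³ ∝ T², so a₂ = a₁ (T₂/T₁)^(2/3).
T₂/T₁ = 5.705, (T₂/T₁)^(2/3) = 3.193.
a₂ = 6708 × 3.193 = 21420 km.

a₂ ≈ 21420 km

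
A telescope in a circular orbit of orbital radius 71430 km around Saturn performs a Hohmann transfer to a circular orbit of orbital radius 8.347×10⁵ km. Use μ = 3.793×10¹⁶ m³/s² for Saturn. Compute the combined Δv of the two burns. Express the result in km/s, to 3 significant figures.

r₁ = 71430 km = 7.143×10⁷ m.
r₂ = 8.347×10⁵ km = 8.347×10⁸ m.
Transfer ellipse a_t = (r₁ + r₂)/2 = 4.531×10⁸ m.
At r₁: circular v_c1 = √(μ/r₁) = 23040 m/s; transfer-perikrone v_p = √[μ(2/r₁ − 1/a_t)] = 31280 m/s.
Δv₁ = v_p − v_c1 = 8234 m/s.
At r₂: circular v_c2 = √(μ/r₂) = 6741 m/s; transfer-apokrone v_a = √[μ(2/r₂ − 1/a_t)] = 2677 m/s.
Δv₂ = v_c2 − v_a = 4064 m/s.
Total Δv = Δv₁ + Δv₂ = 12300 m/s = 12.30 km/s.

Δv_total ≈ 12.3 km/s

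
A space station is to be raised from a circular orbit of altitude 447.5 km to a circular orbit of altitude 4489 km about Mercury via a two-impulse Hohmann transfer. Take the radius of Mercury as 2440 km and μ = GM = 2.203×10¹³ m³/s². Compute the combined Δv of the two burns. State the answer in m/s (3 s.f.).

r₁ = 2440 + 447.5 = 2887.5 km = 2.8875×10⁶ m.
r₂ = 2440 + 4489 = 6929.0 km = 6.9290×10⁶ m.
Transfer ellipse a_t = (r₁ + r₂)/2 = 4.908×10⁶ m.
At r₁: circular v_c1 = √(μ/r₁) = 2762 m/s; transfer-periherm v_p = √[μ(2/r₁ − 1/a_t)] = 3282 m/s.
Δv₁ = v_p − v_c1 = 519.7 m/s.
At r₂: circular v_c2 = √(μ/r₂) = 1783 m/s; transfer-apoherm v_a = √[μ(2/r₂ − 1/a_t)] = 1368 m/s.
Δv₂ = v_c2 − v_a = 415.5 m/s.
Total Δv = Δv₁ + Δv₂ = 935.2 m/s.

Δv_total ≈ 935 m/s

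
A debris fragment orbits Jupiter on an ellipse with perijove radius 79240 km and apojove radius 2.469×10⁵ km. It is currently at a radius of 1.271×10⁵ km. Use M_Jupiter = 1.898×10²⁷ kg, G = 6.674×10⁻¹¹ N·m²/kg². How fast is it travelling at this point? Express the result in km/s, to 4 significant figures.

μ = GM = 6.674×10⁻¹¹ × 1.898×10²⁷ = 1.267×10¹⁷ m³/s².
Semi-major axis a = (r_p + r_a)/2 = 1.6307×10⁵ km = 1.631×10⁸ m.
Vis-viva: v² = μ(2/r − 1/a) = 1.267×10¹⁷ × (1.574×10⁻⁸ − 6.132×10⁻⁹) = 1.216×10⁹ m²/s².
v = 34880 m/s = 34.88 km/s.

v ≈ 34.88 km/s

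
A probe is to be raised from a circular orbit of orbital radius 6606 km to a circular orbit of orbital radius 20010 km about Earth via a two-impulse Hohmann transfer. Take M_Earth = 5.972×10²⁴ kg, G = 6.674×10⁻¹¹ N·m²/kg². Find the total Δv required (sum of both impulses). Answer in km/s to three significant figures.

μ = GM = 6.674×10⁻¹¹ × 5.972×10²⁴ = 3.986×10¹⁴ m³/s².
r₁ = 6606 km = 6.606×10⁶ m.
r₂ = 20010 km = 2.001×10⁷ m.
Transfer ellipse a_t = (r₁ + r₂)/2 = 1.331×10⁷ m.
At r₁: circular v_c1 = √(μ/r₁) = 7768 m/s; transfer-perigee v_p = √[μ(2/r₁ − 1/a_t)] = 9525 m/s.
Δv₁ = v_p − v_c1 = 1757 m/s.
At r₂: circular v_c2 = √(μ/r₂) = 4463 m/s; transfer-apogee v_a = √[μ(2/r₂ − 1/a_t)] = 3144 m/s.
Δv₂ = v_c2 − v_a = 1319 m/s.
Total Δv = Δv₁ + Δv₂ = 3076 m/s = 3.076 km/s.

Δv_total ≈ 3.08 km/s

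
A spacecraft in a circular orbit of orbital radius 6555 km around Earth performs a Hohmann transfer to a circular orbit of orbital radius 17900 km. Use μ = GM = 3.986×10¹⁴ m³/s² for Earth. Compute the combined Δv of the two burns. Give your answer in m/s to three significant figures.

r₁ = 6555 km = 6.555×10⁶ m.
r₂ = 17900 km = 1.790×10⁷ m.
Transfer ellipse a_t = (r₁ + r₂)/2 = 1.223×10⁷ m.
At r₁: circular v_c1 = √(μ/r₁) = 7798 m/s; transfer-perigee v_p = √[μ(2/r₁ − 1/a_t)] = 9435 m/s.
Δv₁ = v_p − v_c1 = 1637 m/s.
At r₂: circular v_c2 = √(μ/r₂) = 4719 m/s; transfer-apogee v_a = √[μ(2/r₂ − 1/a_t)] = 3455 m/s.
Δv₂ = v_c2 − v_a = 1264 m/s.
Total Δv = Δv₁ + Δv₂ = 2901 m/s.

Δv_total ≈ 2900 m/s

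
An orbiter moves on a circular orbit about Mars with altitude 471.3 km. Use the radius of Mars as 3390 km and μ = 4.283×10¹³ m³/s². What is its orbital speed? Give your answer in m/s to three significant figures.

v ≈ 3330 m/s

r = 3390 + 471.3 = 3861.3 km = 3.8613×10⁶ m.
For a circular orbit v = √(μ/r) = √(4.283×10¹³ / 3.861×10⁶) = √(1.109×10⁷) = 3330 m/s.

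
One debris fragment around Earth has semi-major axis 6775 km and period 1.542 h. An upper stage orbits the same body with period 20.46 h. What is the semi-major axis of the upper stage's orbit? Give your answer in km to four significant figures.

a₂ ≈ 37970 km

Kepler's third law: a³ ∝ T², so a₂ = a₁ (T₂/T₁)^(2/3).
T₂/T₁ = 13.27, (T₂/T₁)^(2/3) = 5.605.
a₂ = 6775 × 5.605 = 37970 km.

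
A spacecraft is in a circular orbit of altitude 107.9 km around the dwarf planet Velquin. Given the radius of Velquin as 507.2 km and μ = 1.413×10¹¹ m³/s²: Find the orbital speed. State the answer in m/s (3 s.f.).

r = 507.2 + 107.9 = 615.10 km = 6.1510×10⁵ m.
For a circular orbit v = √(μ/r) = √(1.413×10¹¹ / 6.151×10⁵) = √(2.297×10⁵) = 479.3 m/s.

v ≈ 479 m/s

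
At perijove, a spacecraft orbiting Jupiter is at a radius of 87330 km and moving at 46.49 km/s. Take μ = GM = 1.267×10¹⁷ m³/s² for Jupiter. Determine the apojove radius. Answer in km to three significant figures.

apojove radius ≈ 2.55×10⁵ km

r_p = 8.733×10⁷ m.
Specific energy ε = v²/2 − μ/r = -3.702×10⁸ J/kg, so a = −μ/(2ε) = 1.711×10⁸ m.
The apsides satisfy r_p + r_a = 2a, so the apojove radius is 2a − r_p = 2.550×10⁸ m = 2.5496×10⁵ km.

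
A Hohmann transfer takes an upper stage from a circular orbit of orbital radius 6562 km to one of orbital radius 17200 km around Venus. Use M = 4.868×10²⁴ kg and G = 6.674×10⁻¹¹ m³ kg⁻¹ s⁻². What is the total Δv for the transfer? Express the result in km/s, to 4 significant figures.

Δv_total ≈ 2.546 km/s

μ = GM = 6.674×10⁻¹¹ × 4.868×10²⁴ = 3.249×10¹⁴ m³/s².
r₁ = 6562 km = 6.562×10⁶ m.
r₂ = 17200 km = 1.720×10⁷ m.
Transfer ellipse a_t = (r₁ + r₂)/2 = 1.188×10⁷ m.
At r₁: circular v_c1 = √(μ/r₁) = 7036 m/s; transfer-periapsis v_p = √[μ(2/r₁ − 1/a_t)] = 8466 m/s.
Δv₁ = v_p − v_c1 = 1430 m/s.
At r₂: circular v_c2 = √(μ/r₂) = 4346 m/s; transfer-apoapsis v_a = √[μ(2/r₂ − 1/a_t)] = 3230 m/s.
Δv₂ = v_c2 − v_a = 1116 m/s.
Total Δv = Δv₁ + Δv₂ = 2546 m/s = 2.546 km/s.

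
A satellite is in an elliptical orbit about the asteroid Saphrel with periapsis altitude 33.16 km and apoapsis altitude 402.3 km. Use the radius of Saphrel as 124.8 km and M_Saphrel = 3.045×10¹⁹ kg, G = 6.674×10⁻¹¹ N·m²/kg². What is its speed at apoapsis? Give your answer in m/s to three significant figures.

v ≈ 42.2 m/s

μ = GM = 6.674×10⁻¹¹ × 3.045×10¹⁹ = 2.032×10⁹ m³/s².
r_p = 124.8 + 33.16 = 157.96 km = 1.5796×10⁵ m.
r_a = 124.8 + 402.3 = 527.10 km = 5.2710×10⁵ m.
Semi-major axis a = (r_p + r_a)/2 = 342.53 km = 3.425×10⁵ m.
Vis-viva: v² = μ(2/r − 1/a) = 2.032×10⁹ × (3.794×10⁻⁶ − 2.919×10⁻⁶) = 1.778×10³ m²/s².
v = 42.17 m/s.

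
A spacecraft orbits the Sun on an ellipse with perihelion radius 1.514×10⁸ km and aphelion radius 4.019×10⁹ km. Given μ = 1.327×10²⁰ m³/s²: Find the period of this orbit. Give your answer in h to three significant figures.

Semi-major axis a = (r_p + r_a)/2 = (1.5140×10⁸ + 4.0190×10⁹)/2 = 2.0852×10⁹ km = 2.085×10¹² m.
By Kepler's third law T = 2π√(a³/μ) = 2π × 2.614×10⁸ = 1.642×10⁹ s.
= 4.562×10⁵ h.

T ≈ 456000 h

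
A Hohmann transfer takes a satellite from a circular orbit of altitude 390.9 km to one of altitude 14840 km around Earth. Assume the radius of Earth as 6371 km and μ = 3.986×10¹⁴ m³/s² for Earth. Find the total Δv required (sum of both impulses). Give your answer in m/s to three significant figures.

Δv_total ≈ 3100 m/s

r₁ = 6371 + 390.9 = 6761.9 km = 6.7619×10⁶ m.
r₂ = 6371 + 14840 = 21211 km = 2.1211×10⁷ m.
Transfer ellipse a_t = (r₁ + r₂)/2 = 1.399×10⁷ m.
At r₁: circular v_c1 = √(μ/r₁) = 7678 m/s; transfer-perigee v_p = √[μ(2/r₁ − 1/a_t)] = 9455 m/s.
Δv₁ = v_p − v_c1 = 1777 m/s.
At r₂: circular v_c2 = √(μ/r₂) = 4335 m/s; transfer-apogee v_a = √[μ(2/r₂ − 1/a_t)] = 3014 m/s.
Δv₂ = v_c2 − v_a = 1321 m/s.
Total Δv = Δv₁ + Δv₂ = 3098 m/s.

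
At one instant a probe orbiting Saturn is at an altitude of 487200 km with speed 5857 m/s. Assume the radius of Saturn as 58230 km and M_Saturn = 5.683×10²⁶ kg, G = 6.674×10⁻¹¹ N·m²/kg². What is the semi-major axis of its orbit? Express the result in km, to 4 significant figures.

μ = GM = 6.674×10⁻¹¹ × 5.683×10²⁶ = 3.793×10¹⁶ m³/s².
r = 58230 + 487200 = 5.4543×10⁵ km = 5.454×10⁸ m.
Vis-viva rearranged: 1/a = 2/r − v²/μ = 3.667×10⁻⁹ − 9.045×10⁻¹⁰ = 2.762×10⁻⁹ m⁻¹.
a = 3.620×10⁸ m = 3.6201×10⁵ km.

a ≈ 3.620×10⁵ km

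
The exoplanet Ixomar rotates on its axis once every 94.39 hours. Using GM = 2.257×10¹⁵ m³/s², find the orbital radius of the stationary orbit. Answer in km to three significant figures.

T = 94.39 hours = 3.398×10⁵ s.
A synchronous orbit has period T, so by Kepler's third law a = (μT²/4π²)^(1/3).
μT²/4π² = 2.257×10¹⁵ × (3.398×10⁵)² / 39.48 = 6.601×10²⁴ m³.
a = 1.876×10⁸ m = 1.8759×10⁵ km.

r_sync ≈ 1.88×10⁵ km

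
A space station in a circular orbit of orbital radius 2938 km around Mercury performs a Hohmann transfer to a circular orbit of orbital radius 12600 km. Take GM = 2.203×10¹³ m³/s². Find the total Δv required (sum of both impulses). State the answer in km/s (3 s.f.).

Δv_total ≈ 1.26 km/s

r₁ = 2938 km = 2.938×10⁶ m.
r₂ = 12600 km = 1.260×10⁷ m.
Transfer ellipse a_t = (r₁ + r₂)/2 = 7.769×10⁶ m.
At r₁: circular v_c1 = √(μ/r₁) = 2738 m/s; transfer-periherm v_p = √[μ(2/r₁ − 1/a_t)] = 3487 m/s.
Δv₁ = v_p − v_c1 = 749.0 m/s.
At r₂: circular v_c2 = √(μ/r₂) = 1322 m/s; transfer-apoherm v_a = √[μ(2/r₂ − 1/a_t)] = 813.1 m/s.
Δv₂ = v_c2 − v_a = 509.1 m/s.
Total Δv = Δv₁ + Δv₂ = 1258 m/s = 1.258 km/s.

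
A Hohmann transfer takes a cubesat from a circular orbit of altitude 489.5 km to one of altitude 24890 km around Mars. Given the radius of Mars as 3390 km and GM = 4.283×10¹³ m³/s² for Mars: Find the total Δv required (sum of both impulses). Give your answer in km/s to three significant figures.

Δv_total ≈ 1.71 km/s

r₁ = 3390 + 489.5 = 3879.5 km = 3.8795×10⁶ m.
r₂ = 3390 + 24890 = 28280 km = 2.8280×10⁷ m.
Transfer ellipse a_t = (r₁ + r₂)/2 = 1.608×10⁷ m.
At r₁: circular v_c1 = √(μ/r₁) = 3323 m/s; transfer-periapsis v_p = √[μ(2/r₁ − 1/a_t)] = 4406 m/s.
Δv₁ = v_p − v_c1 = 1084 m/s.
At r₂: circular v_c2 = √(μ/r₂) = 1231 m/s; transfer-apoapsis v_a = √[μ(2/r₂ − 1/a_t)] = 604.5 m/s.
Δv₂ = v_c2 − v_a = 626.2 m/s.
Total Δv = Δv₁ + Δv₂ = 1710 m/s = 1.710 km/s.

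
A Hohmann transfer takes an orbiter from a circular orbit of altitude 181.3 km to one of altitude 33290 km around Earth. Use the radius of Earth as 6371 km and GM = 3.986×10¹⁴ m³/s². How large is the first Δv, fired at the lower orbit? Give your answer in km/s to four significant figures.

r₁ = 6371 + 181.3 = 6552.3 km = 6.5523×10⁶ m.
r₂ = 6371 + 33290 = 39661 km = 3.9661×10⁷ m.
Transfer ellipse a_t = (r₁ + r₂)/2 = 2.311×10⁷ m.
At r₁: circular v_c1 = √(μ/r₁) = 7800 m/s; transfer-perigee v_p = √[μ(2/r₁ − 1/a_t)] = 10220 m/s.
Δv₁ = v_p − v_c1 = 2419 m/s.
= 2.419 km/s.

Δv ≈ 2.419 km/s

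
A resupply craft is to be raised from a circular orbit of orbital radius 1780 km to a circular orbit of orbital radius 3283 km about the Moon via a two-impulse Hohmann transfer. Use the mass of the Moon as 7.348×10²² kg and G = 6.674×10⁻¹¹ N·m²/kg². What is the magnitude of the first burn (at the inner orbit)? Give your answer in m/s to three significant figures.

μ = GM = 6.674×10⁻¹¹ × 7.348×10²² = 4.904×10¹² m³/s².
r₁ = 1780 km = 1.780×10⁶ m.
r₂ = 3283 km = 3.283×10⁶ m.
Transfer ellipse a_t = (r₁ + r₂)/2 = 2.532×10⁶ m.
At r₁: circular v_c1 = √(μ/r₁) = 1660 m/s; transfer-perilune v_p = √[μ(2/r₁ − 1/a_t)] = 1890 m/s.
Δv₁ = v_p − v_c1 = 230.4 m/s.

Δv ≈ 230 m/s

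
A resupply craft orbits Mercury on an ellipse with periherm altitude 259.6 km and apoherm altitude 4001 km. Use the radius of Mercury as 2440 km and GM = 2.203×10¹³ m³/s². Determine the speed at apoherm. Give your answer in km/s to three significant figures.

v ≈ 1.42 km/s

r_p = 2440 + 259.6 = 2699.6 km = 2.6996×10⁶ m.
r_a = 2440 + 4001 = 6441.0 km = 6.4410×10⁶ m.
Semi-major axis a = (r_p + r_a)/2 = 4570.3 km = 4.570×10⁶ m.
Vis-viva: v² = μ(2/r − 1/a) = 2.203×10¹³ × (3.105×10⁻⁷ − 2.188×10⁻⁷) = 2.020×10⁶ m²/s².
v = 1421 m/s = 1.421 km/s.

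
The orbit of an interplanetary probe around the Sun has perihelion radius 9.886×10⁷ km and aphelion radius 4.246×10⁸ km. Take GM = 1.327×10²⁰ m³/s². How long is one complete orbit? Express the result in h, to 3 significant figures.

T ≈ 20300 h

Semi-major axis a = (r_p + r_a)/2 = (9.8860×10⁷ + 4.2460×10⁸)/2 = 2.6173×10⁸ km = 2.617×10¹¹ m.
By Kepler's third law T = 2π√(a³/μ) = 2π × 1.162×10⁷ = 7.303×10⁷ s.
= 20290 h.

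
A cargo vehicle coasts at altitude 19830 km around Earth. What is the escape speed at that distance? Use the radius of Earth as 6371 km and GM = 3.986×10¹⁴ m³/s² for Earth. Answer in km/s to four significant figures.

v_esc ≈ 5.516 km/s

r = 6371 + 19830 = 26201 km = 2.6201×10⁷ m.
Escape speed v_esc = √(2μ/r) = √(2 × 3.986×10¹⁴ / 2.620×10⁷) = √(3.043×10⁷) = 5516 m/s.
= 5.516 km/s.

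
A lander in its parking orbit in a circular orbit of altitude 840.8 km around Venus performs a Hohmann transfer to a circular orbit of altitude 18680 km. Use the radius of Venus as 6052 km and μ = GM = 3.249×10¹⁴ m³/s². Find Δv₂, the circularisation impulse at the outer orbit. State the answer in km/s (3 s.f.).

r₁ = 6052 + 840.8 = 6892.8 km = 6.8928×10⁶ m.
r₂ = 6052 + 18680 = 24732 km = 2.4732×10⁷ m.
Transfer ellipse a_t = (r₁ + r₂)/2 = 1.581×10⁷ m.
At r₁: circular v_c1 = √(μ/r₁) = 6866 m/s; transfer-periapsis v_p = √[μ(2/r₁ − 1/a_t)] = 8586 m/s.
At r₂: circular v_c2 = √(μ/r₂) = 3624 m/s; transfer-apoapsis v_a = √[μ(2/r₂ − 1/a_t)] = 2393 m/s.
Δv₂ = v_c2 − v_a = 1231 m/s.
= 1.231 km/s.

Δv ≈ 1.23 km/s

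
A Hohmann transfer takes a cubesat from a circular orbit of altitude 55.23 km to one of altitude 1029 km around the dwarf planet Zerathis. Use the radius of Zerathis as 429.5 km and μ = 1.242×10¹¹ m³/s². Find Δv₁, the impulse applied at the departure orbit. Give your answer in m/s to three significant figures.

r₁ = 429.5 + 55.23 = 484.73 km = 4.8473×10⁵ m.
r₂ = 429.5 + 1029 = 1458.5 km = 1.4585×10⁶ m.
Transfer ellipse a_t = (r₁ + r₂)/2 = 9.716×10⁵ m.
At r₁: circular v_c1 = √(μ/r₁) = 506.2 m/s; transfer-periapsis v_p = √[μ(2/r₁ − 1/a_t)] = 620.2 m/s.
Δv₁ = v_p − v_c1 = 114.0 m/s.

Δv ≈ 114 m/s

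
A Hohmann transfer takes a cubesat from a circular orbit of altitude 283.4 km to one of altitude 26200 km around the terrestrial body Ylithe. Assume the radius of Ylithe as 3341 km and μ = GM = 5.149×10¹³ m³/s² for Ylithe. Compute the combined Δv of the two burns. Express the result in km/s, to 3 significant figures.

Δv_total ≈ 1.96 km/s

r₁ = 3341 + 283.4 = 3624.4 km = 3.6244×10⁶ m.
r₂ = 3341 + 26200 = 29541 km = 2.9541×10⁷ m.
Transfer ellipse a_t = (r₁ + r₂)/2 = 1.658×10⁷ m.
At r₁: circular v_c1 = √(μ/r₁) = 3769 m/s; transfer-periapsis v_p = √[μ(2/r₁ − 1/a_t)] = 5031 m/s.
Δv₁ = v_p − v_c1 = 1262 m/s.
At r₂: circular v_c2 = √(μ/r₂) = 1320 m/s; transfer-apoapsis v_a = √[μ(2/r₂ − 1/a_t)] = 617.2 m/s.
Δv₂ = v_c2 − v_a = 703.0 m/s.
Total Δv = Δv₁ + Δv₂ = 1965 m/s = 1.965 km/s.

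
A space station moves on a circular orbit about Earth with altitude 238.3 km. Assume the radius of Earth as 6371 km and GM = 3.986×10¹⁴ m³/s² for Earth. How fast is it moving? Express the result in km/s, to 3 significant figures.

v ≈ 7.77 km/s

r = 6371 + 238.3 = 6609.3 km = 6.6093×10⁶ m.
For a circular orbit v = √(μ/r) = √(3.986×10¹⁴ / 6.609×10⁶) = √(6.031×10⁷) = 7766 m/s.
That is 7.766 km/s.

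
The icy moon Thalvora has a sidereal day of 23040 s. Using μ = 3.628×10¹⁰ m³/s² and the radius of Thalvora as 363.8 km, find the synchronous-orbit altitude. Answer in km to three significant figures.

A synchronous orbit has period T, so by Kepler's third law a = (μT²/4π²)^(1/3).
μT²/4π² = 3.628×10¹⁰ × (2.304×10⁴)² / 39.48 = 4.878×10¹⁷ m³.
a = 7.872×10⁵ m = 787.21 km.
Altitude h = a − R = 787.21 − 363.8 = 423.41 km.

h_sync ≈ 423 km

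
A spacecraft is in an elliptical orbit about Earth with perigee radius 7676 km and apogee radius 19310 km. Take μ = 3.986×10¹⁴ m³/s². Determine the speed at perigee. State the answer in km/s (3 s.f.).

Semi-major axis a = (r_p + r_a)/2 = 13493 km = 1.349×10⁷ m.
Vis-viva: v² = μ(2/r − 1/a) = 3.986×10¹⁴ × (2.606×10⁻⁷ − 7.411×10⁻⁸) = 7.431×10⁷ m²/s².
v = 8621 m/s = 8.621 km/s.

v ≈ 8.62 km/s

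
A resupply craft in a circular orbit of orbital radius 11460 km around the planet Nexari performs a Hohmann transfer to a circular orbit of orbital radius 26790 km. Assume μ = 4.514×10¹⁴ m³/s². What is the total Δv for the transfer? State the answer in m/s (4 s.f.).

Δv_total ≈ 2079 m/s

r₁ = 11460 km = 1.146×10⁷ m.
r₂ = 26790 km = 2.679×10⁷ m.
Transfer ellipse a_t = (r₁ + r₂)/2 = 1.912×10⁷ m.
At r₁: circular v_c1 = √(μ/r₁) = 6276 m/s; transfer-periapsis v_p = √[μ(2/r₁ − 1/a_t)] = 7428 m/s.
Δv₁ = v_p − v_c1 = 1152 m/s.
At r₂: circular v_c2 = √(μ/r₂) = 4105 m/s; transfer-apoapsis v_a = √[μ(2/r₂ − 1/a_t)] = 3178 m/s.
Δv₂ = v_c2 − v_a = 927.3 m/s.
Total Δv = Δv₁ + Δv₂ = 2079 m/s.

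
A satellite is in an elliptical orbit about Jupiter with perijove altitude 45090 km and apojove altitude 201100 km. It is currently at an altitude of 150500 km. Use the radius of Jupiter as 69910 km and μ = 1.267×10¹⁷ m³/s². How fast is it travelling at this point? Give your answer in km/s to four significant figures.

r_p = 69910 + 45090 = 115000 km = 1.1500×10⁸ m.
r_a = 69910 + 201100 = 271010 km = 2.7101×10⁸ m.
r = 69910 + 150500 = 2.2041×10⁵ km = 2.204×10⁸ m.
Semi-major axis a = (r_p + r_a)/2 = 1.9300×10⁵ km = 1.930×10⁸ m.
Vis-viva: v² = μ(2/r − 1/a) = 1.267×10¹⁷ × (9.074×10⁻⁹ − 5.181×10⁻⁹) = 4.932×10⁸ m²/s².
v = 22210 m/s = 22.21 km/s.

v ≈ 22.21 km/s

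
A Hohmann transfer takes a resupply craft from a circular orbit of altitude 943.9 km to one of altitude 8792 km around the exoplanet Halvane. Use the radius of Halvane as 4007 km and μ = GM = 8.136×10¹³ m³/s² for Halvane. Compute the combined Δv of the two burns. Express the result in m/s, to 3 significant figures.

r₁ = 4007 + 943.9 = 4950.9 km = 4.9509×10⁶ m.
r₂ = 4007 + 8792 = 12799 km = 1.2799×10⁷ m.
Transfer ellipse a_t = (r₁ + r₂)/2 = 8.875×10⁶ m.
At r₁: circular v_c1 = √(μ/r₁) = 4054 m/s; transfer-periapsis v_p = √[μ(2/r₁ − 1/a_t)] = 4868 m/s.
Δv₁ = v_p − v_c1 = 814.4 m/s.
At r₂: circular v_c2 = √(μ/r₂) = 2521 m/s; transfer-apoapsis v_a = √[μ(2/r₂ − 1/a_t)] = 1883 m/s.
Δv₂ = v_c2 − v_a = 638.1 m/s.
Total Δv = Δv₁ + Δv₂ = 1453 m/s.

Δv_total ≈ 1450 m/s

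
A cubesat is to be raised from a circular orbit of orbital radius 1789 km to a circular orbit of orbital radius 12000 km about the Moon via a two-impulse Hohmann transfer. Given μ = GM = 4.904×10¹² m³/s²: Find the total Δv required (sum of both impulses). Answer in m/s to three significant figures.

r₁ = 1789 km = 1.789×10⁶ m.
r₂ = 12000 km = 1.200×10⁷ m.
Transfer ellipse a_t = (r₁ + r₂)/2 = 6.894×10⁶ m.
At r₁: circular v_c1 = √(μ/r₁) = 1656 m/s; transfer-perilune v_p = √[μ(2/r₁ − 1/a_t)] = 2184 m/s.
Δv₁ = v_p − v_c1 = 528.6 m/s.
At r₂: circular v_c2 = √(μ/r₂) = 639.3 m/s; transfer-apolune v_a = √[μ(2/r₂ − 1/a_t)] = 325.6 m/s.
Δv₂ = v_c2 − v_a = 313.6 m/s.
Total Δv = Δv₁ + Δv₂ = 842.3 m/s.

Δv_total ≈ 842 m/s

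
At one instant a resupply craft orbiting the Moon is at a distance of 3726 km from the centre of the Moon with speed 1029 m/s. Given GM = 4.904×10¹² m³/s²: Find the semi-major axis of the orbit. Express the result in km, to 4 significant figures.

r = 3.726×10⁶ m.
Specific orbital energy ε = v²/2 − μ/r = (1029)²/2 − 4.904×10¹²/3.726×10⁶ = -7.867×10⁵ J/kg.
Since ε = −μ/(2a), a = −μ/(2ε) = 3.117×10⁶ m = 3116.7 km.

a ≈ 3117 km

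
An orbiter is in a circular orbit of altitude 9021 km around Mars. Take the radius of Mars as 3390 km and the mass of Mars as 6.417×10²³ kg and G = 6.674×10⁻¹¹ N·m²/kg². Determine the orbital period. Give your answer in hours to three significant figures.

T ≈ 11.7 hours

μ = GM = 6.674×10⁻¹¹ × 6.417×10²³ = 4.283×10¹³ m³/s².
r = 3390 + 9021 = 12411 km = 1.2411×10⁷ m.
Kepler's third law: T = 2π√(r³/μ) = 2π√((1.241×10⁷)³ / 4.283×10¹³).
r³/μ = 4.464×10⁷ s², so T = 2π × 6.681×10³ = 4.198×10⁴ s.
Converting: 4.198×10⁴ s ÷ 3600 = 11.66 hours.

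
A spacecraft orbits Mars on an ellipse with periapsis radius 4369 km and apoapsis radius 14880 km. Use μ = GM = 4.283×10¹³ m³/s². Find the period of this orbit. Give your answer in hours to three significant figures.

T ≈ 7.96 hours

Semi-major axis a = (r_p + r_a)/2 = (4369.0 + 14880)/2 = 9624.5 km = 9.624×10⁶ m.
By Kepler's third law T = 2π√(a³/μ) = 2π × 4.562×10³ = 2.867×10⁴ s.
= 7.963 hours.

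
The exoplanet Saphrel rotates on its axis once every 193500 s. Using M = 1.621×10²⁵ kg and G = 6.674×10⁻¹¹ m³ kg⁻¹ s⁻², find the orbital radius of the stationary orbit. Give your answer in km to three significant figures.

μ = GM = 6.674×10⁻¹¹ × 1.621×10²⁵ = 1.082×10¹⁵ m³/s².
A synchronous orbit has period T, so by Kepler's third law a = (μT²/4π²)^(1/3).
μT²/4π² = 1.082×10¹⁵ × (1.935×10⁵)² / 39.48 = 1.026×10²⁴ m³.
a = 1.009×10⁸ m = 1.0086×10⁵ km.

r_sync ≈ 1.01×10⁵ km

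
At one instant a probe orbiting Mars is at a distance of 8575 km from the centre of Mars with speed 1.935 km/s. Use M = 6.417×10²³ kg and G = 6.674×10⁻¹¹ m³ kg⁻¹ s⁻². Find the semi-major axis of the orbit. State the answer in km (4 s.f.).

a ≈ 6858 km

μ = GM = 6.674×10⁻¹¹ × 6.417×10²³ = 4.283×10¹³ m³/s².
r = 8.575×10⁶ m.
Vis-viva rearranged: 1/a = 2/r − v²/μ = 2.332×10⁻⁷ − 8.743×10⁻⁸ = 1.458×10⁻⁷ m⁻¹.
a = 6.858×10⁶ m = 6858.3 km.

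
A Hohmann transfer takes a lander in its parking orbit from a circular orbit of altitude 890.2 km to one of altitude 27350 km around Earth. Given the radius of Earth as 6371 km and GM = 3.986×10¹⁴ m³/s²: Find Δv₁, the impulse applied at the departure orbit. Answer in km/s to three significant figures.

Δv ≈ 2.10 km/s

r₁ = 6371 + 890.2 = 7261.2 km = 7.2612×10⁶ m.
r₂ = 6371 + 27350 = 33721 km = 3.3721×10⁷ m.
Transfer ellipse a_t = (r₁ + r₂)/2 = 2.049×10⁷ m.
At r₁: circular v_c1 = √(μ/r₁) = 7409 m/s; transfer-perigee v_p = √[μ(2/r₁ − 1/a_t)] = 9505 m/s.
Δv₁ = v_p − v_c1 = 2095 m/s.
= 2.095 km/s.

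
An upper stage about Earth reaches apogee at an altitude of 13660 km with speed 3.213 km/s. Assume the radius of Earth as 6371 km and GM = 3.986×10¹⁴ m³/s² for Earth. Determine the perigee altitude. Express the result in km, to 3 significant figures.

r_a = 6371 + 13660 = 20031 km = 2.003×10⁷ m.
Specific energy ε = v²/2 − μ/r = -1.474×10⁷ J/kg, so a = −μ/(2ε) = 1.352×10⁷ m.
The apsides satisfy r_p + r_a = 2a, so the perigee radius is 2a − r_a = 7.016×10⁶ m = 7015.7 km.
Perigee altitude = 7015.7 − 6371 = 644.70 km.

perigee altitude ≈ 645 km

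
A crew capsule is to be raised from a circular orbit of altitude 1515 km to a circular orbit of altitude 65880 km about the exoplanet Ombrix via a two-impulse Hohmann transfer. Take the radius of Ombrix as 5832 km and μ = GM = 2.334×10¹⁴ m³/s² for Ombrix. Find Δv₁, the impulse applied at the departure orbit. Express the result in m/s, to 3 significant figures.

r₁ = 5832 + 1515 = 7347.0 km = 7.3470×10⁶ m.
r₂ = 5832 + 65880 = 71712 km = 7.1712×10⁷ m.
Transfer ellipse a_t = (r₁ + r₂)/2 = 3.953×10⁷ m.
At r₁: circular v_c1 = √(μ/r₁) = 5636 m/s; transfer-periapsis v_p = √[μ(2/r₁ − 1/a_t)] = 7592 m/s.
Δv₁ = v_p − v_c1 = 1955 m/s.

Δv ≈ 1960 m/s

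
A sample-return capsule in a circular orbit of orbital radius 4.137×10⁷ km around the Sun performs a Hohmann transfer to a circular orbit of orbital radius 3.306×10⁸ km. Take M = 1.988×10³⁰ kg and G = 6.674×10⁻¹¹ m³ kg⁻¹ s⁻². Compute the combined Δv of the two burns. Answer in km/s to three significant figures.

Δv_total ≈ 29.5 km/s

μ = GM = 6.674×10⁻¹¹ × 1.988×10³⁰ = 1.327×10²⁰ m³/s².
r₁ = 4.137×10⁷ km = 4.137×10¹⁰ m.
r₂ = 3.306×10⁸ km = 3.306×10¹¹ m.
Transfer ellipse a_t = (r₁ + r₂)/2 = 1.860×10¹¹ m.
At r₁: circular v_c1 = √(μ/r₁) = 56630 m/s; transfer-perihelion v_p = √[μ(2/r₁ − 1/a_t)] = 75500 m/s.
Δv₁ = v_p − v_c1 = 18870 m/s.
At r₂: circular v_c2 = √(μ/r₂) = 20030 m/s; transfer-aphelion v_a = √[μ(2/r₂ − 1/a_t)] = 9448 m/s.
Δv₂ = v_c2 − v_a = 10580 m/s.
Total Δv = Δv₁ + Δv₂ = 29460 m/s = 29.46 km/s.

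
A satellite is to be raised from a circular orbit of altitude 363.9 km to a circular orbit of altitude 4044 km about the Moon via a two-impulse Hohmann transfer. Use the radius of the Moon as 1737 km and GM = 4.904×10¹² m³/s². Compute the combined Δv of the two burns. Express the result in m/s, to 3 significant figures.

Δv_total ≈ 571 m/s

r₁ = 1737 + 363.9 = 2100.9 km = 2.1009×10⁶ m.
r₂ = 1737 + 4044 = 5781.0 km = 5.7810×10⁶ m.
Transfer ellipse a_t = (r₁ + r₂)/2 = 3.941×10⁶ m.
At r₁: circular v_c1 = √(μ/r₁) = 1528 m/s; transfer-perilune v_p = √[μ(2/r₁ − 1/a_t)] = 1850 m/s.
Δv₁ = v_p − v_c1 = 322.6 m/s.
At r₂: circular v_c2 = √(μ/r₂) = 921.0 m/s; transfer-apolune v_a = √[μ(2/r₂ − 1/a_t)] = 672.5 m/s.
Δv₂ = v_c2 − v_a = 248.6 m/s.
Total Δv = Δv₁ + Δv₂ = 571.2 m/s.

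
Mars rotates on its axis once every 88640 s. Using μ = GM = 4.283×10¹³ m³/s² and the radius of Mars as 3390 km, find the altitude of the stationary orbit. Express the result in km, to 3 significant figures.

A synchronous orbit has period T, so by Kepler's third law a = (μT²/4π²)^(1/3).
μT²/4π² = 4.283×10¹³ × (8.864×10⁴)² / 39.48 = 8.524×10²¹ m³.
a = 2.043×10⁷ m = 20428 km.
Altitude h = a − R = 20428 − 3390 = 17038 km.

h_sync ≈ 17000 km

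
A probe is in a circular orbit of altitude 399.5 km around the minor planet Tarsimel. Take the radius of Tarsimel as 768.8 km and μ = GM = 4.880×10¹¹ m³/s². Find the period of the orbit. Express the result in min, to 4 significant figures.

r = 768.8 + 399.5 = 1168.3 km = 1.1683×10⁶ m.
Kepler's third law: T = 2π√(r³/μ) = 2π√((1.168×10⁶)³ / 4.880×10¹¹).
r³/μ = 3.268×10⁶ s², so T = 2π × 1.808×10³ = 1.136×10⁴ s.
Converting: 1.136×10⁴ s ÷ 60.00 = 189.3 min.

T ≈ 189.3 min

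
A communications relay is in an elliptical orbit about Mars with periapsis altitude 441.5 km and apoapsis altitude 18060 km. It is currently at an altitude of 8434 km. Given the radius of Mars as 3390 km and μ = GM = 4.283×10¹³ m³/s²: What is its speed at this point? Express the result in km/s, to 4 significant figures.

v ≈ 1.964 km/s

r_p = 3390 + 441.5 = 3831.5 km = 3.8315×10⁶ m.
r_a = 3390 + 18060 = 21450 km = 2.1450×10⁷ m.
r = 3390 + 8434 = 11824 km = 1.182×10⁷ m.
Semi-major axis a = (r_p + r_a)/2 = 12641 km = 1.264×10⁷ m.
Vis-viva: v² = μ(2/r − 1/a) = 4.283×10¹³ × (1.691×10⁻⁷ − 7.911×10⁻⁸) = 3.856×10⁶ m²/s².
v = 1964 m/s = 1.964 km/s.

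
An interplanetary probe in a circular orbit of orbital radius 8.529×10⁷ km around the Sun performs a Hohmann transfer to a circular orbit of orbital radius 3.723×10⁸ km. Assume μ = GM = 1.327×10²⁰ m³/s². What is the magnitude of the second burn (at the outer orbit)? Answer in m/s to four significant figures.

Δv ≈ 7352 m/s

r₁ = 8.529×10⁷ km = 8.529×10¹⁰ m.
r₂ = 3.723×10⁸ km = 3.723×10¹¹ m.
Transfer ellipse a_t = (r₁ + r₂)/2 = 2.288×10¹¹ m.
At r₁: circular v_c1 = √(μ/r₁) = 39440 m/s; transfer-perihelion v_p = √[μ(2/r₁ − 1/a_t)] = 50320 m/s.
At r₂: circular v_c2 = √(μ/r₂) = 18880 m/s; transfer-aphelion v_a = √[μ(2/r₂ − 1/a_t)] = 11530 m/s.
Δv₂ = v_c2 − v_a = 7352 m/s.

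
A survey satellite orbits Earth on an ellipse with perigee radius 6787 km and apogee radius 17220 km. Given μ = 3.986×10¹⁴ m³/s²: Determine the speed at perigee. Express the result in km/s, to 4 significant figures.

Semi-major axis a = (r_p + r_a)/2 = 12004 km = 1.200×10⁷ m.
Vis-viva: v² = μ(2/r − 1/a) = 3.986×10¹⁴ × (2.947×10⁻⁷ − 8.331×10⁻⁸) = 8.425×10⁷ m²/s².
v = 9179 m/s = 9.179 km/s.

v ≈ 9.179 km/s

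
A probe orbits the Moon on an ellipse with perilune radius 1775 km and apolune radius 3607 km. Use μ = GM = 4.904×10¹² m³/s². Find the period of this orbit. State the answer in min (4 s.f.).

T ≈ 208.7 min

Semi-major axis a = (r_p + r_a)/2 = (1775.0 + 3607.0)/2 = 2691.0 km = 2.691×10⁶ m.
By Kepler's third law T = 2π√(a³/μ) = 2π × 1.993×10³ = 1.252×10⁴ s.
= 208.7 min.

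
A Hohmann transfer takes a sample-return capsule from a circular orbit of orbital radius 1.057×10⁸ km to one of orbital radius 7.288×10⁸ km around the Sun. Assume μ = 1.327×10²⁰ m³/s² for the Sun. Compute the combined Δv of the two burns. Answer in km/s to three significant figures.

r₁ = 1.057×10⁸ km = 1.057×10¹¹ m.
r₂ = 7.288×10⁸ km = 7.288×10¹¹ m.
Transfer ellipse a_t = (r₁ + r₂)/2 = 4.172×10¹¹ m.
At r₁: circular v_c1 = √(μ/r₁) = 35430 m/s; transfer-perihelion v_p = √[μ(2/r₁ − 1/a_t)] = 46830 m/s.
Δv₁ = v_p − v_c1 = 11400 m/s.
At r₂: circular v_c2 = √(μ/r₂) = 13490 m/s; transfer-aphelion v_a = √[μ(2/r₂ − 1/a_t)] = 6792 m/s.
Δv₂ = v_c2 − v_a = 6702 m/s.
Total Δv = Δv₁ + Δv₂ = 18100 m/s = 18.10 km/s.

Δv_total ≈ 18.1 km/s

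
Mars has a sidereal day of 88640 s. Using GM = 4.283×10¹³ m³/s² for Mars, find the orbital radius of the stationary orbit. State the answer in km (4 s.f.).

A synchronous orbit has period T, so by Kepler's third law a = (μT²/4π²)^(1/3).
μT²/4π² = 4.283×10¹³ × (8.864×10⁴)² / 39.48 = 8.524×10²¹ m³.
a = 2.043×10⁷ m = 20428 km.

r_sync ≈ 20430 km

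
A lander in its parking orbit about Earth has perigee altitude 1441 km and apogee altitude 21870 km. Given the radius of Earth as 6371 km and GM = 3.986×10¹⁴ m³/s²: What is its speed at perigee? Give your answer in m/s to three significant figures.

r_p = 6371 + 1441 = 7812.0 km = 7.8120×10⁶ m.
r_a = 6371 + 21870 = 28241 km = 2.8241×10⁷ m.
Semi-major axis a = (r_p + r_a)/2 = 18026 km = 1.803×10⁷ m.
Vis-viva: v² = μ(2/r − 1/a) = 3.986×10¹⁴ × (2.560×10⁻⁷ − 5.547×10⁻⁸) = 7.994×10⁷ m²/s².
v = 8941 m/s.

v ≈ 8940 m/s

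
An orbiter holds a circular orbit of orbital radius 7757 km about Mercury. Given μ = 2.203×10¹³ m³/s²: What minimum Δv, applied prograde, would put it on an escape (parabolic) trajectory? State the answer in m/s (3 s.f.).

Δv ≈ 698 m/s

r = 7757 km = 7.757×10⁶ m.
Circular speed v_c = √(μ/r) = 1685 m/s.
Escape speed v_esc = √(2μ/r) = √2 × v_c = 2383 m/s.
Δv = v_esc − v_c = 698.0 m/s.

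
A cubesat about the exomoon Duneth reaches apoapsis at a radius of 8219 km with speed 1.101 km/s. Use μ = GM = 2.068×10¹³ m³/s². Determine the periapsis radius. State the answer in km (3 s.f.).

periapsis radius ≈ 2610 km

r_a = 8.219×10⁶ m.
Specific energy ε = v²/2 − μ/r = -1.910×10⁶ J/kg, so a = −μ/(2ε) = 5.414×10⁶ m.
The apsides satisfy r_p + r_a = 2a, so the periapsis radius is 2a − r_a = 2.608×10⁶ m = 2608.1 km.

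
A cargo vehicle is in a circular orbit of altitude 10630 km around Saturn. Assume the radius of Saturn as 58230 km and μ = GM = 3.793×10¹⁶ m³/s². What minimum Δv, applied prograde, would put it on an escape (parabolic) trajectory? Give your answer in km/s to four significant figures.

Δv ≈ 9.721 km/s

r = 58230 + 10630 = 68860 km = 6.8860×10⁷ m.
Circular speed v_c = √(μ/r) = 23470 m/s.
Escape speed v_esc = √(2μ/r) = √2 × v_c = 33190 m/s.
Δv = v_esc − v_c = 9721 m/s = 9.721 km/s.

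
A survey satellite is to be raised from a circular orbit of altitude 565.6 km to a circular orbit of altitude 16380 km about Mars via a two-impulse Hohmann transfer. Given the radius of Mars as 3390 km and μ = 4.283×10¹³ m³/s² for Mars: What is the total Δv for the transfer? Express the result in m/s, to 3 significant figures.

r₁ = 3390 + 565.6 = 3955.6 km = 3.9556×10⁶ m.
r₂ = 3390 + 16380 = 19770 km = 1.9770×10⁷ m.
Transfer ellipse a_t = (r₁ + r₂)/2 = 1.186×10⁷ m.
At r₁: circular v_c1 = √(μ/r₁) = 3291 m/s; transfer-periapsis v_p = √[μ(2/r₁ − 1/a_t)] = 4248 m/s.
Δv₁ = v_p − v_c1 = 957.4 m/s.
At r₂: circular v_c2 = √(μ/r₂) = 1472 m/s; transfer-apoapsis v_a = √[μ(2/r₂ − 1/a_t)] = 849.9 m/s.
Δv₂ = v_c2 − v_a = 621.9 m/s.
Total Δv = Δv₁ + Δv₂ = 1579 m/s.

Δv_total ≈ 1580 m/s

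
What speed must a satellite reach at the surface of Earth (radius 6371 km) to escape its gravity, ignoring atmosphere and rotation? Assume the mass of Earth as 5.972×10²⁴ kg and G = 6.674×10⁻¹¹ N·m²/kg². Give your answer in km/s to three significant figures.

μ = GM = 6.674×10⁻¹¹ × 5.972×10²⁴ = 3.986×10¹⁴ m³/s².
r = R = 6.371×10⁶ m.
Escape speed v_esc = √(2μ/r) = √(2 × 3.986×10¹⁴ / 6.371×10⁶) = √(1.251×10⁸) = 11190 m/s.
= 11.19 km/s.

v_esc ≈ 11.2 km/s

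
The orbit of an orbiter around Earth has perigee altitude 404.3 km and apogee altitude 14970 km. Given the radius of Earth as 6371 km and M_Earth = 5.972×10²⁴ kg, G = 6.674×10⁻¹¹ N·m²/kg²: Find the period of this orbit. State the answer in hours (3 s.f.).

μ = GM = 6.674×10⁻¹¹ × 5.972×10²⁴ = 3.986×10¹⁴ m³/s².
r_p = 6371 + 404.3 = 6775.3 km = 6.7753×10⁶ m.
r_a = 6371 + 14970 = 21341 km = 2.1341×10⁷ m.
Semi-major axis a = (r_p + r_a)/2 = (6775.3 + 21341)/2 = 14058 km = 1.406×10⁷ m.
By Kepler's third law T = 2π√(a³/μ) = 2π × 2.640×10³ = 1.659×10⁴ s.
= 4.608 hours.

T ≈ 4.61 hours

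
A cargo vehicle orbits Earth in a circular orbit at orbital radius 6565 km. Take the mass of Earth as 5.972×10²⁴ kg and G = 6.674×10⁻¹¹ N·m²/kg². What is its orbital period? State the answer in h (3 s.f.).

T ≈ 1.47 h

μ = GM = 6.674×10⁻¹¹ × 5.972×10²⁴ = 3.986×10¹⁴ m³/s².
r = 6565 km = 6.565×10⁶ m.
Kepler's third law: T = 2π√(r³/μ) = 2π√((6.565×10⁶)³ / 3.986×10¹⁴).
r³/μ = 7.099×10⁵ s², so T = 2π × 8.426×10² = 5.294×10³ s.
Converting: 5.294×10³ s ÷ 3600 = 1.471 h.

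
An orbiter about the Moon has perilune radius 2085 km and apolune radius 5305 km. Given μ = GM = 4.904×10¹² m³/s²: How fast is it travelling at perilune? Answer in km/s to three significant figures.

Semi-major axis a = (r_p + r_a)/2 = 3695.0 km = 3.695×10⁶ m.
Vis-viva: v² = μ(2/r − 1/a) = 4.904×10¹² × (9.592×10⁻⁷ − 2.706×10⁻⁷) = 3.377×10⁶ m²/s².
v = 1838 m/s = 1.838 km/s.

v ≈ 1.84 km/s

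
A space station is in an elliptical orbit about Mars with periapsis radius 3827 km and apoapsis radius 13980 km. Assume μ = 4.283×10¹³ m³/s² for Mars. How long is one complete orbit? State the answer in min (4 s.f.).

T ≈ 425.1 min

Semi-major axis a = (r_p + r_a)/2 = (3827.0 + 13980)/2 = 8903.5 km = 8.904×10⁶ m.
By Kepler's third law T = 2π√(a³/μ) = 2π × 4.059×10³ = 2.551×10⁴ s.
= 425.1 min.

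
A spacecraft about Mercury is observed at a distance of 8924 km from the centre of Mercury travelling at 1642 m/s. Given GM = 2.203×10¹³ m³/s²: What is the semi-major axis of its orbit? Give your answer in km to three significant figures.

a ≈ 9830 km

r = 8.924×10⁶ m.
Vis-viva rearranged: 1/a = 2/r − v²/μ = 2.241×10⁻⁷ − 1.224×10⁻⁷ = 1.017×10⁻⁷ m⁻¹.
a = 9.830×10⁶ m = 9830.1 km.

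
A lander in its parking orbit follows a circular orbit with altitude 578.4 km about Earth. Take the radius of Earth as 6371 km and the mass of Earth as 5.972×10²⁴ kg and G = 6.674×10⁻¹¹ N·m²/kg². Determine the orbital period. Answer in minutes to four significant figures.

μ = GM = 6.674×10⁻¹¹ × 5.972×10²⁴ = 3.986×10¹⁴ m³/s².
r = 6371 + 578.4 = 6949.4 km = 6.9494×10⁶ m.
Kepler's third law: T = 2π√(r³/μ) = 2π√((6.949×10⁶)³ / 3.986×10¹⁴).
r³/μ = 8.420×10⁵ s², so T = 2π × 9.176×10² = 5.766×10³ s.
Converting: 5.766×10³ s ÷ 60.00 = 96.09 minutes.

T ≈ 96.09 minutes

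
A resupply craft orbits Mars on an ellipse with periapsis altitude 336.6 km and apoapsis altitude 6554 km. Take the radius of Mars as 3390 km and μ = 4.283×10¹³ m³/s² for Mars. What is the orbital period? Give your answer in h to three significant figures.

r_p = 3390 + 336.6 = 3726.6 km = 3.7266×10⁶ m.
r_a = 3390 + 6554 = 9944.0 km = 9.9440×10⁶ m.
Semi-major axis a = (r_p + r_a)/2 = (3726.6 + 9944.0)/2 = 6835.3 km = 6.835×10⁶ m.
By Kepler's third law T = 2π√(a³/μ) = 2π × 2.731×10³ = 1.716×10⁴ s.
= 4.766 h.

T ≈ 4.77 h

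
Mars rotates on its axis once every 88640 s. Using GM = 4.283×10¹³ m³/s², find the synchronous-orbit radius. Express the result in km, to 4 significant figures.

r_sync ≈ 20430 km

A synchronous orbit has period T, so by Kepler's third law a = (μT²/4π²)^(1/3).
μT²/4π² = 4.283×10¹³ × (8.864×10⁴)² / 39.48 = 8.524×10²¹ m³.
a = 2.043×10⁷ m = 20428 km.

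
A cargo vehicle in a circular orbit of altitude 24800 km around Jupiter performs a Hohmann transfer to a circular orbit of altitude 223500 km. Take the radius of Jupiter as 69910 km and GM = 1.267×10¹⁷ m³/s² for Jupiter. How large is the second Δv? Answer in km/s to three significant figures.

Δv ≈ 6.26 km/s

r₁ = 69910 + 24800 = 94710 km = 9.4710×10⁷ m.
r₂ = 69910 + 223500 = 293410 km = 2.9341×10⁸ m.
Transfer ellipse a_t = (r₁ + r₂)/2 = 1.941×10⁸ m.
At r₁: circular v_c1 = √(μ/r₁) = 36580 m/s; transfer-perijove v_p = √[μ(2/r₁ − 1/a_t)] = 44970 m/s.
At r₂: circular v_c2 = √(μ/r₂) = 20780 m/s; transfer-apojove v_a = √[μ(2/r₂ − 1/a_t)] = 14520 m/s.
Δv₂ = v_c2 − v_a = 6263 m/s.
= 6.263 km/s.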